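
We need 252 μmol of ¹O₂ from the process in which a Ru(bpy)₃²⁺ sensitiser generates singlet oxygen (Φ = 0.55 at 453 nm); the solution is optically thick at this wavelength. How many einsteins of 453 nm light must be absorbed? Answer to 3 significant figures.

Product: 252 μmol = 2.52e-4 mol.
Photons that must be absorbed: 2.52e-4 / 0.55 = 4.582e-4 mol.

4.58e-4 einstein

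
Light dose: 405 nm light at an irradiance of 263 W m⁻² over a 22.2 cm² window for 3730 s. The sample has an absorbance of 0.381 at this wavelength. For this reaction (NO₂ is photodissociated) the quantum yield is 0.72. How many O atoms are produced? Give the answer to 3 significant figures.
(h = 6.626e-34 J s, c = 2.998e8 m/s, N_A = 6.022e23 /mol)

Photon energy at 405 nm: hc/λ = (6.626e-34)(2.998e8)/(405e-9) = 4.905e-19 J.
Energy delivered: (263 W m⁻²)(22.2e-4 m²)(3730 s) = 2178 J.
Photons incident: 2178 / 4.905e-19 = 4.440e21, i.e. 4.440e21/6.022e23 = 0.007373 mol.
Fraction absorbed: 1 − 10^(−0.381) = 0.5841.
Photons absorbed: 0.5841 × 0.007373 = 0.004307 mol.
Product: Φ × n_abs = 0.72 × 0.004307 = 0.003101 mol.
As a count: 0.003101 × 6.022e23 = 1.87e21.

1.87e21 atoms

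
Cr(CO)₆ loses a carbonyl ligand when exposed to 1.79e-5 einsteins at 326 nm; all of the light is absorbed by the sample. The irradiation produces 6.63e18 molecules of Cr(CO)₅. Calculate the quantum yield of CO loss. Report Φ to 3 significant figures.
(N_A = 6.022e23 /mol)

Product: 6.63e18 / 6.022e23 = 1.101e-5 mol.
Φ = 1.101e-5 mol / 1.79e-5 mol photons = 0.615.

Φ = 0.615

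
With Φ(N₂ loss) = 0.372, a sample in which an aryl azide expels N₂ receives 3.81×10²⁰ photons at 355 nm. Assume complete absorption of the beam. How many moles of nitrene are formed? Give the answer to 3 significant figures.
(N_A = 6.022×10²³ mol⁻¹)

Moles of photons: 3.81×10²⁰ / 6.022×10²³ = 6.327×10⁻⁴ mol.
Product: Φ × n_abs = 0.372 × 6.327×10⁻⁴ = 2.354×10⁻⁴ mol.

2.35×10⁻⁴ mol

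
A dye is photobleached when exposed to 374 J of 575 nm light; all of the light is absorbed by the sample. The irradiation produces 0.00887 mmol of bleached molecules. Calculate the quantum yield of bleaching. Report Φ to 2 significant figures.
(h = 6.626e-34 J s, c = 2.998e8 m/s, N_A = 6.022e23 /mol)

Φ = 0.0049

Product: 0.00887 mmol = 8.87e-6 mol.
Photon energy at 575 nm: hc/λ = (6.626e-34)(2.998e8)/(575e-9) = 3.455e-19 J.
Photons incident: 374 / 3.455e-19 = 1.082e21, i.e. 1.082e21/6.022e23 = 0.001797 mol.
Φ = 8.87e-6 mol / 0.001797 mol photons = 0.0049.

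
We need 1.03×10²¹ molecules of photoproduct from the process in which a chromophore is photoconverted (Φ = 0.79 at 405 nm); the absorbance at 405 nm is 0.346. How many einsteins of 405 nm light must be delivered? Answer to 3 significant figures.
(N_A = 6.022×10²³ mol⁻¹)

0.00394 einstein

Product: 1.03×10²¹ / 6.022×10²³ = 0.001710 mol.
Photons that must be absorbed: 0.001710 / 0.79 = 0.002165 mol.
Fraction absorbed: 1 − 10^(−0.346) = 0.5492.
Incident photons needed: 0.002165 / 0.5492 = 0.003942 mol.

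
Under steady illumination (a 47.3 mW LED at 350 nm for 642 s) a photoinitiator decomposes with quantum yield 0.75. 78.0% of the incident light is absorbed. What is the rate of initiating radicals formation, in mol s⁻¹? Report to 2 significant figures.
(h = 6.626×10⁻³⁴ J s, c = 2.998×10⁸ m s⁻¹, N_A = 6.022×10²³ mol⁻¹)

8.1×10⁻⁸ mol s⁻¹

Photon energy at 350 nm: hc/λ = (6.626×10⁻³⁴)(2.998×10⁸)/(350×10⁻⁹) = 5.676×10⁻¹⁹ J.
Energy delivered: (47.3 mW)(642 s) = 30.37 J.
Photons incident: 30.37 / 5.676×10⁻¹⁹ = 5.351×10¹⁹, i.e. 5.351×10¹⁹/6.022×10²³ = 8.886×10⁻⁵ mol.
Photons absorbed: 0.780 × 8.886×10⁻⁵ = 6.931×10⁻⁵ mol.
Product formed: 0.75 × 6.931×10⁻⁵ = 5.198×10⁻⁵ mol.
Rate: 5.198×10⁻⁵ / 642 s = 8.1×10⁻⁸ mol s⁻¹.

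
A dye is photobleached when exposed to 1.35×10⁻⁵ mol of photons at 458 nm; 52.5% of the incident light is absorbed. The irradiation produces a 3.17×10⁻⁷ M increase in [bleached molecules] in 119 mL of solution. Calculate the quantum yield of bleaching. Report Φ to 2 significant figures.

Product: (3.17×10⁻⁷ M)(0.119 L) = 3.772×10⁻⁸ mol.
Photons absorbed: 0.525 × 1.35×10⁻⁵ = 7.088×10⁻⁶ mol.
Φ = 3.772×10⁻⁸ mol / 7.088×10⁻⁶ mol photons = 0.0053.

Φ = 0.0053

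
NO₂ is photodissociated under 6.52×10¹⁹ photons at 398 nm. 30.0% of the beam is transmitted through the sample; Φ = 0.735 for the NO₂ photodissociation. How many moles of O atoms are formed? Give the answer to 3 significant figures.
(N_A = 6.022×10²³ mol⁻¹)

5.57×10⁻⁵ mol

Moles of photons: 6.52×10¹⁹ / 6.022×10²³ = 1.083×10⁻⁴ mol.
Fraction absorbed: 1 − 30.0/100 = 0.7000.
Photons absorbed: 0.7000 × 1.083×10⁻⁴ = 7.581×10⁻⁵ mol.
Product: Φ × n_abs = 0.735 × 7.581×10⁻⁵ = 5.572×10⁻⁵ mol.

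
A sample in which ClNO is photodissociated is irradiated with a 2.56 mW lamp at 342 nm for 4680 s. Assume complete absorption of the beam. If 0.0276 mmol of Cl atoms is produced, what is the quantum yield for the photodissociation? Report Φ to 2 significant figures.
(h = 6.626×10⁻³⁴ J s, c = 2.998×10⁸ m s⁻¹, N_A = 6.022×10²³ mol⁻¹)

Product: 0.0276 mmol = 2.76×10⁻⁵ mol.
Photon energy at 342 nm: hc/λ = (6.626×10⁻³⁴)(2.998×10⁸)/(342×10⁻⁹) = 5.808×10⁻¹⁹ J.
Energy delivered: (2.56 mW)(4680 s) = 11.98 J.
Photons incident: 11.98 / 5.808×10⁻¹⁹ = 2.063×10¹⁹, i.e. 2.063×10¹⁹/6.022×10²³ = 3.426×10⁻⁵ mol.
Φ = 2.76×10⁻⁵ mol / 3.426×10⁻⁵ mol photons = 0.81.

Φ = 0.81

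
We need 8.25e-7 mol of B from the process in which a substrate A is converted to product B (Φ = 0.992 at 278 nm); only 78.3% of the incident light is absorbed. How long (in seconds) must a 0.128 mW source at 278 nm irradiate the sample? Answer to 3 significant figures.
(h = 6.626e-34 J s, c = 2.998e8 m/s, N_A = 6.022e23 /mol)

Photons that must be absorbed: 8.25e-7 / 0.992 = 8.317e-7 mol.
Incident photons needed: 8.317e-7 / 0.783 = 1.062e-6 mol.
Photon energy: hc/λ = 7.146e-19 J; per mole, 4.303e5 J mol⁻¹.
Energy required: 1.062e-6 × 4.303e5 = 0.4570 J.
Time: 0.4570 J / 0.000128 W = 3570 s.

t ≈ 3570 s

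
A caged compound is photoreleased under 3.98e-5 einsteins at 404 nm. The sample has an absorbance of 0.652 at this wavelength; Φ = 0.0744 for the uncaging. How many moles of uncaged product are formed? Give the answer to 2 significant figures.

2.3e-6 mol

Fraction absorbed: 1 − 10^(−0.652) = 0.7772.
Photons absorbed: 0.7772 × 3.98e-5 = 3.093e-5 mol.
Product: Φ × n_abs = 0.0744 × 3.093e-5 = 2.301e-6 mol.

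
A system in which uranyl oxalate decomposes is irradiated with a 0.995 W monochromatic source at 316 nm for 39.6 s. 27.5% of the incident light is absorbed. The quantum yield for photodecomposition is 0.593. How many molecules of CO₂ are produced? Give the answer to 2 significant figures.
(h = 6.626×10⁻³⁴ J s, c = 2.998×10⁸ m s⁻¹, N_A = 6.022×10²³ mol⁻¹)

1.0×10¹⁹ molecules

Photon energy at 316 nm: hc/λ = (6.626×10⁻³⁴)(2.998×10⁸)/(316×10⁻⁹) = 6.286×10⁻¹⁹ J.
Energy delivered: (0.995 W)(39.6 s) = 39.40 J.
Photons incident: 39.40 / 6.286×10⁻¹⁹ = 6.268×10¹⁹, i.e. 6.268×10¹⁹/6.022×10²³ = 1.041×10⁻⁴ mol.
Photons absorbed: 0.275 × 1.041×10⁻⁴ = 2.863×10⁻⁵ mol.
Product: Φ × n_abs = 0.593 × 2.863×10⁻⁵ = 1.698×10⁻⁵ mol.
As a count: 1.698×10⁻⁵ × 6.022×10²³ = 1.0×10¹⁹.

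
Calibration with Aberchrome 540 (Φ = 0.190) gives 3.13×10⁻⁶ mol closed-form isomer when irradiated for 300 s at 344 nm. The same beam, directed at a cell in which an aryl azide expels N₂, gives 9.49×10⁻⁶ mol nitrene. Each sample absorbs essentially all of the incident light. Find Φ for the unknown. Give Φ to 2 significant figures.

Photons absorbed by the actinometer: 3.13×10⁻⁶ / 0.190 = 1.647×10⁻⁵ mol.
Φ(unknown) = 9.49×10⁻⁶ / 1.647×10⁻⁵ = 0.58.

Φ = 0.58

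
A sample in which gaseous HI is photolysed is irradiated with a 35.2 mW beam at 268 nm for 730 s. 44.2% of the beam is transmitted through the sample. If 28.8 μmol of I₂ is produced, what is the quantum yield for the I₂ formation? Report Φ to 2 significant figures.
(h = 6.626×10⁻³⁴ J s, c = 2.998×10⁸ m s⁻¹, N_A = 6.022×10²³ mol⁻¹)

Φ = 0.90

Product: 28.8 μmol = 2.88×10⁻⁵ mol.
Photon energy at 268 nm: hc/λ = (6.626×10⁻³⁴)(2.998×10⁸)/(268×10⁻⁹) = 7.412×10⁻¹⁹ J.
Energy delivered: (35.2 mW)(730 s) = 25.70 J.
Photons incident: 25.70 / 7.412×10⁻¹⁹ = 3.467×10¹⁹, i.e. 3.467×10¹⁹/6.022×10²³ = 5.757×10⁻⁵ mol.
Fraction absorbed: 1 − 44.2/100 = 0.5580.
Photons absorbed: 0.5580 × 5.757×10⁻⁵ = 3.212×10⁻⁵ mol.
Φ = 2.88×10⁻⁵ mol / 3.212×10⁻⁵ mol photons = 0.90.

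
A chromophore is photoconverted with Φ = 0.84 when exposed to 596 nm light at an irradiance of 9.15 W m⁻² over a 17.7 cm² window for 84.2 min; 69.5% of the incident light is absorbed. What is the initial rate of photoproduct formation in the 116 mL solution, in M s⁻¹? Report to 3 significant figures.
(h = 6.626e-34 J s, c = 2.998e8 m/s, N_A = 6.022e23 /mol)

Photon energy at 596 nm: hc/λ = (6.626e-34)(2.998e8)/(596e-9) = 3.333e-19 J.
Energy delivered: (9.15 W m⁻²)(17.7e-4 m²)(5052 s) = 81.82 J.
Photons incident: 81.82 / 3.333e-19 = 2.455e20, i.e. 2.455e20/6.022e23 = 4.077e-4 mol.
Photons absorbed: 0.695 × 4.077e-4 = 2.834e-4 mol.
Product formed: 0.84 × 2.834e-4 = 2.381e-4 mol.
Rate: 2.381e-4 mol / (5052 s × 0.116 L) = 4.06e-7 M s⁻¹.

4.06e-7 M s⁻¹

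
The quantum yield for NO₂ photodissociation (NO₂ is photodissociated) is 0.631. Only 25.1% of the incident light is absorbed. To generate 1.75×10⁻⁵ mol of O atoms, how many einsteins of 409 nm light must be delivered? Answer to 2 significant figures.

1.1×10⁻⁴ einstein

Photons that must be absorbed: 1.75×10⁻⁵ / 0.631 = 2.773×10⁻⁵ mol.
Incident photons needed: 2.773×10⁻⁵ / 0.251 = 1.105×10⁻⁴ mol.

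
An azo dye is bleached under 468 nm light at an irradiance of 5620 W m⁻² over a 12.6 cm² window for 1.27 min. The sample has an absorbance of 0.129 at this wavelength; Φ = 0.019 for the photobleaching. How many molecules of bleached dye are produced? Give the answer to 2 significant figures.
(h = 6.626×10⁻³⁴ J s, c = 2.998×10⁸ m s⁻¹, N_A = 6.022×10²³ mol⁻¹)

Photon energy at 468 nm: hc/λ = (6.626×10⁻³⁴)(2.998×10⁸)/(468×10⁻⁹) = 4.245×10⁻¹⁹ J.
Energy delivered: (5620 W m⁻²)(12.6×10⁻⁴ m²)(76.2 s) = 539.6 J.
Photons incident: 539.6 / 4.245×10⁻¹⁹ = 1.271×10²¹, i.e. 1.271×10²¹/6.022×10²³ = 0.002111 mol.
Fraction absorbed: 1 − 10^(−0.129) = 0.2570.
Photons absorbed: 0.2570 × 0.002111 = 5.425×10⁻⁴ mol.
Product: Φ × n_abs = 0.019 × 5.425×10⁻⁴ = 1.031×10⁻⁵ mol.
As a count: 1.031×10⁻⁵ × 6.022×10²³ = 6.2×10¹⁸.

6.2×10¹⁸ molecules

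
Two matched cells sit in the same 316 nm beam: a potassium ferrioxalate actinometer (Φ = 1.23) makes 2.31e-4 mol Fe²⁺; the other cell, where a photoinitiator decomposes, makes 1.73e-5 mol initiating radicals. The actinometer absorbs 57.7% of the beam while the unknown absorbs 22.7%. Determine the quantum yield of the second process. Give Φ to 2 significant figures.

Photons absorbed by the actinometer: 2.31e-4 / 1.23 = 1.878e-4 mol.
Incident flux: 1.878e-4 / 0.577 = 3.255e-4 einstein.
Absorbed by unknown: 0.227 × 3.255e-4 = 7.389e-5 mol.
Φ(unknown) = 1.73e-5 / 7.389e-5 = 0.23.

Φ = 0.23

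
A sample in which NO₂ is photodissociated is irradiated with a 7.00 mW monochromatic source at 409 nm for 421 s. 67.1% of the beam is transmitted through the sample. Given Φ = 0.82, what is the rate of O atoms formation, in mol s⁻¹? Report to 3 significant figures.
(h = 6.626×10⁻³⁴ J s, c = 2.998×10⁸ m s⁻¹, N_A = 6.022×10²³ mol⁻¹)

Photon energy at 409 nm: hc/λ = (6.626×10⁻³⁴)(2.998×10⁸)/(409×10⁻⁹) = 4.857×10⁻¹⁹ J.
Energy delivered: (7.00 mW)(421 s) = 2.947 J.
Photons incident: 2.947 / 4.857×10⁻¹⁹ = 6.068×10¹⁸, i.e. 6.068×10¹⁸/6.022×10²³ = 1.008×10⁻⁵ mol.
Fraction absorbed: 1 − 67.1/100 = 0.3290.
Photons absorbed: 0.3290 × 1.008×10⁻⁵ = 3.316×10⁻⁶ mol.
Product formed: 0.82 × 3.316×10⁻⁶ = 2.719×10⁻⁶ mol.
Rate: 2.719×10⁻⁶ / 421 s = 6.46×10⁻⁹ mol s⁻¹.

6.46×10⁻⁹ mol s⁻¹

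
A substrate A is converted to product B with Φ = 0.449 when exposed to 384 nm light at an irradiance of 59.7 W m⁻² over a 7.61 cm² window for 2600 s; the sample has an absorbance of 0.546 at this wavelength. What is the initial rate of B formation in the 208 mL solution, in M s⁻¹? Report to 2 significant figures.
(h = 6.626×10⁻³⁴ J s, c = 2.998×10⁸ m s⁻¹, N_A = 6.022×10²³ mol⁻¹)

2.3×10⁻⁷ M s⁻¹

Photon energy at 384 nm: hc/λ = (6.626×10⁻³⁴)(2.998×10⁸)/(384×10⁻⁹) = 5.173×10⁻¹⁹ J.
Energy delivered: (59.7 W m⁻²)(7.61×10⁻⁴ m²)(2600 s) = 118.1 J.
Photons incident: 118.1 / 5.173×10⁻¹⁹ = 2.283×10²⁰, i.e. 2.283×10²⁰/6.022×10²³ = 3.791×10⁻⁴ mol.
Fraction absorbed: 1 − 10^(−0.546) = 0.7156.
Photons absorbed: 0.7156 × 3.791×10⁻⁴ = 2.713×10⁻⁴ mol.
Product formed: 0.449 × 2.713×10⁻⁴ = 1.218×10⁻⁴ mol.
Rate: 1.218×10⁻⁴ mol / (2600 s × 0.208 L) = 2.3×10⁻⁷ M s⁻¹.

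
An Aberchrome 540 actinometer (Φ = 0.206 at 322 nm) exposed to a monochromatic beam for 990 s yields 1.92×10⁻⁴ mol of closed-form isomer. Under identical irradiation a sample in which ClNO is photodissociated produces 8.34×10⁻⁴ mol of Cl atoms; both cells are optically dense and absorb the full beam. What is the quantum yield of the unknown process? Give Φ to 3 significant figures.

Photons absorbed by the actinometer: 1.92×10⁻⁴ / 0.206 = 9.320×10⁻⁴ mol.
Φ(unknown) = 8.34×10⁻⁴ / 9.320×10⁻⁴ = 0.895.

Φ = 0.895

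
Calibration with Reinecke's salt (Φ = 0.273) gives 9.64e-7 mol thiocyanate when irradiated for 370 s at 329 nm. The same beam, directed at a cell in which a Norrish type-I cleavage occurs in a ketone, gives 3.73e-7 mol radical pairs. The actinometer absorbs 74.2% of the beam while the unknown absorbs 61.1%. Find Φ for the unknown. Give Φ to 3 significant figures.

Φ = 0.128

Photons absorbed by the actinometer: 9.64e-7 / 0.273 = 3.531e-6 mol.
Incident flux: 3.531e-6 / 0.742 = 4.759e-6 einstein.
Absorbed by unknown: 0.611 × 4.759e-6 = 2.908e-6 mol.
Φ(unknown) = 3.73e-7 / 2.908e-6 = 0.128.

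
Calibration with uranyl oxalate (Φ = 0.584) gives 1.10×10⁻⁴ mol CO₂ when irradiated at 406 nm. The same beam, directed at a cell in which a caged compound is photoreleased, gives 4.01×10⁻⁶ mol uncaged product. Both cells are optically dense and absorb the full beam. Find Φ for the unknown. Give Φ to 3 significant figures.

Φ = 0.0213

Photons absorbed by the actinometer: 1.10×10⁻⁴ / 0.584 = 1.884×10⁻⁴ mol.
Φ(unknown) = 4.01×10⁻⁶ / 1.884×10⁻⁴ = 0.0213.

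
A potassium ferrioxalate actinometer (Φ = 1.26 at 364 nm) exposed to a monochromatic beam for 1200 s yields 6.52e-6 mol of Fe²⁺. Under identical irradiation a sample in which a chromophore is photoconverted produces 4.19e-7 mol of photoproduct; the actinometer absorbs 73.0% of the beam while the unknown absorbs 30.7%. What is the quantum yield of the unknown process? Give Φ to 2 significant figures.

Photons absorbed by the actinometer: 6.52e-6 / 1.26 = 5.175e-6 mol.
Incident flux: 5.175e-6 / 0.730 = 7.089e-6 einstein.
Absorbed by unknown: 0.307 × 7.089e-6 = 2.176e-6 mol.
Φ(unknown) = 4.19e-7 / 2.176e-6 = 0.19.

Φ = 0.19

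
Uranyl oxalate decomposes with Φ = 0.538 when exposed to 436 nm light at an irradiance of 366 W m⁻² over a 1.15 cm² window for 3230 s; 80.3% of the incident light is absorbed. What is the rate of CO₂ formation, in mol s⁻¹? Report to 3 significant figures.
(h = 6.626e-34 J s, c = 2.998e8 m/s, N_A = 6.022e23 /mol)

6.63e-8 mol s⁻¹

Photon energy at 436 nm: hc/λ = (6.626e-34)(2.998e8)/(436e-9) = 4.556e-19 J.
Energy delivered: (366 W m⁻²)(1.15e-4 m²)(3230 s) = 136.0 J.
Photons incident: 136.0 / 4.556e-19 = 2.985e20, i.e. 2.985e20/6.022e23 = 4.957e-4 mol.
Photons absorbed: 0.803 × 4.957e-4 = 3.980e-4 mol.
Product formed: 0.538 × 3.980e-4 = 2.141e-4 mol.
Rate: 2.141e-4 / 3230 s = 6.63e-8 mol s⁻¹.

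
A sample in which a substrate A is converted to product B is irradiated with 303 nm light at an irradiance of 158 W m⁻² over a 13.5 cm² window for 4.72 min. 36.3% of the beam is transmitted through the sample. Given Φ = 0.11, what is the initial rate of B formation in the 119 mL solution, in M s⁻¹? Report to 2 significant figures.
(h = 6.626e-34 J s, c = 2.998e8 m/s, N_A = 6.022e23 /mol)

Photon energy at 303 nm: hc/λ = (6.626e-34)(2.998e8)/(303e-9) = 6.556e-19 J.
Energy delivered: (158 W m⁻²)(13.5e-4 m²)(283.2 s) = 60.41 J.
Photons incident: 60.41 / 6.556e-19 = 9.214e19, i.e. 9.214e19/6.022e23 = 1.530e-4 mol.
Fraction absorbed: 1 − 36.3/100 = 0.6370.
Photons absorbed: 0.6370 × 1.530e-4 = 9.746e-5 mol.
Product formed: 0.11 × 9.746e-5 = 1.072e-5 mol.
Rate: 1.072e-5 mol / (283.2 s × 0.119 L) = 3.2e-7 M s⁻¹.

3.2e-7 M s⁻¹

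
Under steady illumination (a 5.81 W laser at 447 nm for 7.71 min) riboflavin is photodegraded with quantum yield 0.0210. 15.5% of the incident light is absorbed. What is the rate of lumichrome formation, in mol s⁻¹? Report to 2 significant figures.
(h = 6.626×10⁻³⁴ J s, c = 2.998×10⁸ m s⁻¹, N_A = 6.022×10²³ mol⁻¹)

Photon energy at 447 nm: hc/λ = (6.626×10⁻³⁴)(2.998×10⁸)/(447×10⁻⁹) = 4.444×10⁻¹⁹ J.
Energy delivered: (5.81 W)(462.6 s) = 2688 J.
Photons incident: 2688 / 4.444×10⁻¹⁹ = 6.049×10²¹, i.e. 6.049×10²¹/6.022×10²³ = 0.01004 mol.
Photons absorbed: 0.155 × 0.01004 = 0.001556 mol.
Product formed: 0.0210 × 0.001556 = 3.268×10⁻⁵ mol.
Rate: 3.268×10⁻⁵ / 462.6 s = 7.1×10⁻⁸ mol s⁻¹.

7.1×10⁻⁸ mol s⁻¹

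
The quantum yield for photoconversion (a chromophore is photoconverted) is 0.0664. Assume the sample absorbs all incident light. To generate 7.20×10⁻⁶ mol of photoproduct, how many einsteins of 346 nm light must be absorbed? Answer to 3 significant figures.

1.08×10⁻⁴ einstein

Photons that must be absorbed: 7.20×10⁻⁶ / 0.0664 = 1.084×10⁻⁴ mol.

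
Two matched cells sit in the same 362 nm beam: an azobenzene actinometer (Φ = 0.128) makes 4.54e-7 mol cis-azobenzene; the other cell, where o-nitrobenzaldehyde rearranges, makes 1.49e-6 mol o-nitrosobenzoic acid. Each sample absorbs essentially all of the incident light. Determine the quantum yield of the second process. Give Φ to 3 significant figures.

Φ = 0.420

Photons absorbed by the actinometer: 4.54e-7 / 0.128 = 3.547e-6 mol.
Φ(unknown) = 1.49e-6 / 3.547e-6 = 0.420.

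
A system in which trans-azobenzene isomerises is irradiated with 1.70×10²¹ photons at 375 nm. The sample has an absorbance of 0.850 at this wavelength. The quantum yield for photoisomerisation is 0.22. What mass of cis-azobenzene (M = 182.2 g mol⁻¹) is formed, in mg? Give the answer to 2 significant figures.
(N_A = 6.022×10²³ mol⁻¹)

Moles of photons: 1.70×10²¹ / 6.022×10²³ = 0.002823 mol.
Fraction absorbed: 1 − 10^(−0.850) = 0.8587.
Photons absorbed: 0.8587 × 0.002823 = 0.002424 mol.
Product: Φ × n_abs = 0.22 × 0.002424 = 5.333×10⁻⁴ mol.
Mass: 5.333×10⁻⁴ × 182.2 = 0.09717 g = 97 mg.

97 mg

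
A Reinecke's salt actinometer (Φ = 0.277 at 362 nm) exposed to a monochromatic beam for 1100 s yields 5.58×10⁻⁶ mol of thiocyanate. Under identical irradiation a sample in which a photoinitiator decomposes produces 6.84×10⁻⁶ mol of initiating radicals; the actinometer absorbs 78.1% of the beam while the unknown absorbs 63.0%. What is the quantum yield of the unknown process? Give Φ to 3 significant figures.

Photons absorbed by the actinometer: 5.58×10⁻⁶ / 0.277 = 2.014×10⁻⁵ mol.
Incident flux: 2.014×10⁻⁵ / 0.781 = 2.579×10⁻⁵ einstein.
Absorbed by unknown: 0.630 × 2.579×10⁻⁵ = 1.625×10⁻⁵ mol.
Φ(unknown) = 6.84×10⁻⁶ / 1.625×10⁻⁵ = 0.421.

Φ = 0.421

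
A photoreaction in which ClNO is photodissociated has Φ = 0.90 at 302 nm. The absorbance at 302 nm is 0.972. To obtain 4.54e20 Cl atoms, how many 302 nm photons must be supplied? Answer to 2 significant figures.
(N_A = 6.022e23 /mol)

5.6e20 photons

Product: 4.54e20 / 6.022e23 = 7.539e-4 mol.
Photons that must be absorbed: 7.539e-4 / 0.90 = 8.377e-4 mol.
Fraction absorbed: 1 − 10^(−0.972) = 0.8933.
Incident photons needed: 8.377e-4 / 0.8933 = 9.378e-4 mol.
Photon count: 9.378e-4 × 6.022e23 = 5.6e20.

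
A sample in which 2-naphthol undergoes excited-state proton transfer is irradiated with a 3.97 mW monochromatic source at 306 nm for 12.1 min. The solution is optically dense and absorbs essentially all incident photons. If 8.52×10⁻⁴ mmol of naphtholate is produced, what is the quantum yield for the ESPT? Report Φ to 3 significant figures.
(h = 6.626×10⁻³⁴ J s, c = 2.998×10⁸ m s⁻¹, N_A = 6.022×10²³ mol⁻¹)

Φ = 0.116

Product: 8.52×10⁻⁴ mmol = 8.52×10⁻⁷ mol.
Photon energy at 306 nm: hc/λ = (6.626×10⁻³⁴)(2.998×10⁸)/(306×10⁻⁹) = 6.492×10⁻¹⁹ J.
Energy delivered: (3.97 mW)(726 s) = 2.882 J.
Photons incident: 2.882 / 6.492×10⁻¹⁹ = 4.439×10¹⁸, i.e. 4.439×10¹⁸/6.022×10²³ = 7.371×10⁻⁶ mol.
Φ = 8.52×10⁻⁷ mol / 7.371×10⁻⁶ mol photons = 0.116.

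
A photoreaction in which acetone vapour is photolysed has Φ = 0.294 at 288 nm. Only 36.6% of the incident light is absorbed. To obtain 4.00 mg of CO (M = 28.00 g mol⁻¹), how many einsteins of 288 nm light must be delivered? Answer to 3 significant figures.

0.00133 einstein

Product: 4.00 mg / 28.00 g mol⁻¹ = 1.429e-4 mol.
Photons that must be absorbed: 1.429e-4 / 0.294 = 4.861e-4 mol.
Incident photons needed: 4.861e-4 / 0.366 = 0.001328 mol.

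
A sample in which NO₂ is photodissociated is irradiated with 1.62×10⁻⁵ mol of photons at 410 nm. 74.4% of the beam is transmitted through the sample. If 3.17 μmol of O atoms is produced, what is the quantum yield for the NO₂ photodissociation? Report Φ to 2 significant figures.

Product: 3.17 μmol = 3.17×10⁻⁶ mol.
Fraction absorbed: 1 − 74.4/100 = 0.2560.
Photons absorbed: 0.2560 × 1.62×10⁻⁵ = 4.147×10⁻⁶ mol.
Φ = 3.17×10⁻⁶ mol / 4.147×10⁻⁶ mol photons = 0.76.

Φ = 0.76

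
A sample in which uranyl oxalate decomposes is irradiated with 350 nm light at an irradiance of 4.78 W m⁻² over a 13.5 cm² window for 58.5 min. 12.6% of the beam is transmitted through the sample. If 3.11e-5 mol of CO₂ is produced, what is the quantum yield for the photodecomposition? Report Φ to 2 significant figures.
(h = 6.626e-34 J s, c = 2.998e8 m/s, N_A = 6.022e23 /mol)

Photon energy at 350 nm: hc/λ = (6.626e-34)(2.998e8)/(350e-9) = 5.676e-19 J.
Energy delivered: (4.78 W m⁻²)(13.5e-4 m²)(3510 s) = 22.65 J.
Photons incident: 22.65 / 5.676e-19 = 3.990e19, i.e. 3.990e19/6.022e23 = 6.626e-5 mol.
Fraction absorbed: 1 − 12.6/100 = 0.8740.
Photons absorbed: 0.8740 × 6.626e-5 = 5.791e-5 mol.
Φ = 3.11e-5 mol / 5.791e-5 mol photons = 0.54.

Φ = 0.54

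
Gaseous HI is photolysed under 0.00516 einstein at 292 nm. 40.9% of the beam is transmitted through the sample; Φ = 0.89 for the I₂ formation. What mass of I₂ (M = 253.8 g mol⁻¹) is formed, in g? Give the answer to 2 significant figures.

0.69 g

Fraction absorbed: 1 − 40.9/100 = 0.5910.
Photons absorbed: 0.5910 × 0.00516 = 0.003050 mol.
Product: Φ × n_abs = 0.89 × 0.003050 = 0.002715 mol.
Mass: 0.002715 × 253.8 = 0.6891 g = 0.69 g.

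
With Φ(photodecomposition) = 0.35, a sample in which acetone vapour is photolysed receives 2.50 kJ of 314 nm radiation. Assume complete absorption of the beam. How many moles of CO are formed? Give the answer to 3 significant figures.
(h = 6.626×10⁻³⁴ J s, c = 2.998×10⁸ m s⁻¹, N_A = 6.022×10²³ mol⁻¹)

Photon energy at 314 nm: hc/λ = (6.626×10⁻³⁴)(2.998×10⁸)/(314×10⁻⁹) = 6.326×10⁻¹⁹ J.
Incident energy: 2.50 kJ = 2500 J.
Photons incident: 2500 / 6.326×10⁻¹⁹ = 3.952×10²¹, i.e. 3.952×10²¹/6.022×10²³ = 0.006563 mol.
Product: Φ × n_abs = 0.35 × 0.006563 = 0.002297 mol.

0.00230 mol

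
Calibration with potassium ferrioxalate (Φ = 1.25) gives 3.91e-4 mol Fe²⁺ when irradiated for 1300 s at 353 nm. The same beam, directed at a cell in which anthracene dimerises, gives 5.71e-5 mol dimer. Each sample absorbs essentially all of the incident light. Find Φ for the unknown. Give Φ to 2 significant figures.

Photons absorbed by the actinometer: 3.91e-4 / 1.25 = 3.128e-4 mol.
Φ(unknown) = 5.71e-5 / 3.128e-4 = 0.18.

Φ = 0.18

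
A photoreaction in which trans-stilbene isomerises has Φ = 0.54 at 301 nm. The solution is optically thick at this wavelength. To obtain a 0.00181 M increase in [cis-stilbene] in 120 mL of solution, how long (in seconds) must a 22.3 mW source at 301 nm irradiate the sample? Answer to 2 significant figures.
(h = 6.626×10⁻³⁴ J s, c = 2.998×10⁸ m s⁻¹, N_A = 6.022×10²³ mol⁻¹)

Product: (0.00181 M)(0.12 L) = 2.172×10⁻⁴ mol.
Photons that must be absorbed: 2.172×10⁻⁴ / 0.54 = 4.022×10⁻⁴ mol.
Photon energy: hc/λ = 6.600×10⁻¹⁹ J; per mole, 3.975×10⁵ J mol⁻¹.
Energy required: 4.022×10⁻⁴ × 3.975×10⁵ = 159.9 J.
Time: 159.9 J / 0.0223 W = 7200 s.

t ≈ 7200 s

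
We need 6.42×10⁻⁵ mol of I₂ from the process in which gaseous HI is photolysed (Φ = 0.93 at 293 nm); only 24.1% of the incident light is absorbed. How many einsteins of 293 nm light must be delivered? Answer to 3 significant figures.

2.86×10⁻⁴ einstein

Photons that must be absorbed: 6.42×10⁻⁵ / 0.93 = 6.903×10⁻⁵ mol.
Incident photons needed: 6.903×10⁻⁵ / 0.241 = 2.864×10⁻⁴ mol.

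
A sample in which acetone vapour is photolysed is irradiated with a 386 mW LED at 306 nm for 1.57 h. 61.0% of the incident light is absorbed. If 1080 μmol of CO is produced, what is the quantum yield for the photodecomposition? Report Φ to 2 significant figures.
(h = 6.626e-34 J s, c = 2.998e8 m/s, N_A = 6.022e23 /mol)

Product: 1080 μmol = 0.00108 mol.
Photon energy at 306 nm: hc/λ = (6.626e-34)(2.998e8)/(306e-9) = 6.492e-19 J.
Energy delivered: (386 mW)(5652 s) = 2182 J.
Photons incident: 2182 / 6.492e-19 = 3.361e21, i.e. 3.361e21/6.022e23 = 0.005581 mol.
Photons absorbed: 0.610 × 0.005581 = 0.003404 mol.
Φ = 0.00108 mol / 0.003404 mol photons = 0.32.

Φ = 0.32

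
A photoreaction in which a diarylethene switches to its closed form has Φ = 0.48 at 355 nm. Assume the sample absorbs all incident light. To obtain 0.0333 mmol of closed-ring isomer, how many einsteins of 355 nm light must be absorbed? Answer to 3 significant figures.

6.94×10⁻⁵ einstein

Product: 0.0333 mmol = 3.33×10⁻⁵ mol.
Photons that must be absorbed: 3.33×10⁻⁵ / 0.48 = 6.938×10⁻⁵ mol.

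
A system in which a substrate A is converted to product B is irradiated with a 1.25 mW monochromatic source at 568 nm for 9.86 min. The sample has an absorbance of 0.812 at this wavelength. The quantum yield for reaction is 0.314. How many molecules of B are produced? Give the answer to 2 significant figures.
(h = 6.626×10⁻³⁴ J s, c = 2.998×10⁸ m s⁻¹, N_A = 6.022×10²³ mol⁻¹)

Photon energy at 568 nm: hc/λ = (6.626×10⁻³⁴)(2.998×10⁸)/(568×10⁻⁹) = 3.497×10⁻¹⁹ J.
Energy delivered: (1.25 mW)(591.6 s) = 0.7395 J.
Photons incident: 0.7395 / 3.497×10⁻¹⁹ = 2.115×10¹⁸, i.e. 2.115×10¹⁸/6.022×10²³ = 3.512×10⁻⁶ mol.
Fraction absorbed: 1 − 10^(−0.812) = 0.8458.
Photons absorbed: 0.8458 × 3.512×10⁻⁶ = 2.970×10⁻⁶ mol.
Product: Φ × n_abs = 0.314 × 2.970×10⁻⁶ = 9.326×10⁻⁷ mol.
As a count: 9.326×10⁻⁷ × 6.022×10²³ = 5.6×10¹⁷.

5.6×10¹⁷ molecules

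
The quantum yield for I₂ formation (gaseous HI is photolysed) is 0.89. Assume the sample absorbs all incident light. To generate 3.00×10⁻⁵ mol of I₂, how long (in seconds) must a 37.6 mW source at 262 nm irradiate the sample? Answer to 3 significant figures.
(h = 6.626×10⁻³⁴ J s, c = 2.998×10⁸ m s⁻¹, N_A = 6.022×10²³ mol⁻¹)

t ≈ 409 s

Photons that must be absorbed: 3.00×10⁻⁵ / 0.89 = 3.371×10⁻⁵ mol.
Photon energy: hc/λ = 7.582×10⁻¹⁹ J; per mole, 4.566×10⁵ J mol⁻¹.
Energy required: 3.371×10⁻⁵ × 4.566×10⁵ = 15.39 J.
Time: 15.39 J / 0.0376 W = 409 s.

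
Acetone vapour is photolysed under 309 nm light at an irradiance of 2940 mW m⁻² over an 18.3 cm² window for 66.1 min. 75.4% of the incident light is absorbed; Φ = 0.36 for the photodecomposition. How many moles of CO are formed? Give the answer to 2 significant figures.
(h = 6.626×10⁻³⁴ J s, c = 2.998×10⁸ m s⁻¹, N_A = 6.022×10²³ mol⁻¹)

Photon energy at 309 nm: hc/λ = (6.626×10⁻³⁴)(2.998×10⁸)/(309×10⁻⁹) = 6.429×10⁻¹⁹ J.
Energy delivered: (2940 mW m⁻²)(18.3×10⁻⁴ m²)(3966 s) = 21.34 J.
Photons incident: 21.34 / 6.429×10⁻¹⁹ = 3.319×10¹⁹, i.e. 3.319×10¹⁹/6.022×10²³ = 5.511×10⁻⁵ mol.
Photons absorbed: 0.754 × 5.511×10⁻⁵ = 4.155×10⁻⁵ mol.
Product: Φ × n_abs = 0.36 × 4.155×10⁻⁵ = 1.496×10⁻⁵ mol.

1.5×10⁻⁵ mol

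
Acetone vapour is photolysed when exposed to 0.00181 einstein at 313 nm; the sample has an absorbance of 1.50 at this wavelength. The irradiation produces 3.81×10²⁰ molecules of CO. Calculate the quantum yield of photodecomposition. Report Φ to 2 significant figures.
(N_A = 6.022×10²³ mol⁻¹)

Φ = 0.36

Product: 3.81×10²⁰ / 6.022×10²³ = 6.327×10⁻⁴ mol.
Fraction absorbed: 1 − 10^(−1.50) = 0.9684.
Photons absorbed: 0.9684 × 0.00181 = 0.001753 mol.
Φ = 6.327×10⁻⁴ mol / 0.001753 mol photons = 0.36.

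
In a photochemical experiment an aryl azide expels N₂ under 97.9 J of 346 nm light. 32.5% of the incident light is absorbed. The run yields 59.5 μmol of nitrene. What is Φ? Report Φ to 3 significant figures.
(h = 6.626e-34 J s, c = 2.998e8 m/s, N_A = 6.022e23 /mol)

Product: 59.5 μmol = 5.95e-5 mol.
Photon energy at 346 nm: hc/λ = (6.626e-34)(2.998e8)/(346e-9) = 5.741e-19 J.
Photons incident: 97.9 / 5.741e-19 = 1.705e20, i.e. 1.705e20/6.022e23 = 2.831e-4 mol.
Photons absorbed: 0.325 × 2.831e-4 = 9.201e-5 mol.
Φ = 5.95e-5 mol / 9.201e-5 mol photons = 0.647.

Φ = 0.647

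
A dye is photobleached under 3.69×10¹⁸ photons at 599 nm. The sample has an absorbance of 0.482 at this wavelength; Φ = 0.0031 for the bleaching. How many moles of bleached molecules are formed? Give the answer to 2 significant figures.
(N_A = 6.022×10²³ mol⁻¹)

Moles of photons: 3.69×10¹⁸ / 6.022×10²³ = 6.128×10⁻⁶ mol.
Fraction absorbed: 1 − 10^(−0.482) = 0.6704.
Photons absorbed: 0.6704 × 6.128×10⁻⁶ = 4.108×10⁻⁶ mol.
Product: Φ × n_abs = 0.0031 × 4.108×10⁻⁶ = 1.273×10⁻⁸ mol.

1.3×10⁻⁸ mol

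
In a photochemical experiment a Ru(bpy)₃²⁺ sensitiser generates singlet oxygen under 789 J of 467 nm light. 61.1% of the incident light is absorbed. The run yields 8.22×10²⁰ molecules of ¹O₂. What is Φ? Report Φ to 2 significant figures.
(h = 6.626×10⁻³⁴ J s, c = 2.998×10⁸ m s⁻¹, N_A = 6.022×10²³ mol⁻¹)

Product: 8.22×10²⁰ / 6.022×10²³ = 0.001365 mol.
Photon energy at 467 nm: hc/λ = (6.626×10⁻³⁴)(2.998×10⁸)/(467×10⁻⁹) = 4.254×10⁻¹⁹ J.
Photons incident: 789 / 4.254×10⁻¹⁹ = 1.855×10²¹, i.e. 1.855×10²¹/6.022×10²³ = 0.003080 mol.
Photons absorbed: 0.611 × 0.003080 = 0.001882 mol.
Φ = 0.001365 mol / 0.001882 mol photons = 0.73.

Φ = 0.73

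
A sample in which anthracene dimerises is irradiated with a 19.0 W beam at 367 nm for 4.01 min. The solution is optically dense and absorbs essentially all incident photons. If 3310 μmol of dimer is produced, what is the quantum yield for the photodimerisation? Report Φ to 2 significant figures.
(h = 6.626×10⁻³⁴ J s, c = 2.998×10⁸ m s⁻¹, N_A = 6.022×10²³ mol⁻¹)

Product: 3310 μmol = 0.00331 mol.
Photon energy at 367 nm: hc/λ = (6.626×10⁻³⁴)(2.998×10⁸)/(367×10⁻⁹) = 5.413×10⁻¹⁹ J.
Energy delivered: (19.0 W)(240.6 s) = 4571 J.
Photons incident: 4571 / 5.413×10⁻¹⁹ = 8.444×10²¹, i.e. 8.444×10²¹/6.022×10²³ = 0.01402 mol.
Φ = 0.00331 mol / 0.01402 mol photons = 0.24.

Φ = 0.24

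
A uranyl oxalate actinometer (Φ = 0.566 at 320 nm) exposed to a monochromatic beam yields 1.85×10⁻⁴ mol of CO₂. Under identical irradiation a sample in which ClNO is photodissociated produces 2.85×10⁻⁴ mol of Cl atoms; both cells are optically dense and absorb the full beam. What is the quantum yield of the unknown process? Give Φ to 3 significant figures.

Φ = 0.872

Photons absorbed by the actinometer: 1.85×10⁻⁴ / 0.566 = 3.269×10⁻⁴ mol.
Φ(unknown) = 2.85×10⁻⁴ / 3.269×10⁻⁴ = 0.872.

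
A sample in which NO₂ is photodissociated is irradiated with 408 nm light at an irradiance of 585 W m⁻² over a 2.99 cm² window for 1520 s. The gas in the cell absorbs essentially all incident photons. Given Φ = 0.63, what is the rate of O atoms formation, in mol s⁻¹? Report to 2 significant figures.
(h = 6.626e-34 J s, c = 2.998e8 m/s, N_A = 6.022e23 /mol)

3.8e-7 mol s⁻¹

Photon energy at 408 nm: hc/λ = (6.626e-34)(2.998e8)/(408e-9) = 4.869e-19 J.
Energy delivered: (585 W m⁻²)(2.99e-4 m²)(1520 s) = 265.9 J.
Photons incident: 265.9 / 4.869e-19 = 5.461e20, i.e. 5.461e20/6.022e23 = 9.068e-4 mol.
Product formed: 0.63 × 9.068e-4 = 5.713e-4 mol.
Rate: 5.713e-4 / 1520 s = 3.8e-7 mol s⁻¹.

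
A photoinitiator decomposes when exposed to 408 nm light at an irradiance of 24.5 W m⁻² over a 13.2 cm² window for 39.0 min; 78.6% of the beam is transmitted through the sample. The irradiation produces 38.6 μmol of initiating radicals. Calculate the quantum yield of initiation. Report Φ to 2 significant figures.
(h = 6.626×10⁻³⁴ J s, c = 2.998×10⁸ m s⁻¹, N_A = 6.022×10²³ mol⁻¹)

Product: 38.6 μmol = 3.86×10⁻⁵ mol.
Photon energy at 408 nm: hc/λ = (6.626×10⁻³⁴)(2.998×10⁸)/(408×10⁻⁹) = 4.869×10⁻¹⁹ J.
Energy delivered: (24.5 W m⁻²)(13.2×10⁻⁴ m²)(2340 s) = 75.68 J.
Photons incident: 75.68 / 4.869×10⁻¹⁹ = 1.554×10²⁰, i.e. 1.554×10²⁰/6.022×10²³ = 2.581×10⁻⁴ mol.
Fraction absorbed: 1 − 78.6/100 = 0.2140.
Photons absorbed: 0.2140 × 2.581×10⁻⁴ = 5.523×10⁻⁵ mol.
Φ = 3.86×10⁻⁵ mol / 5.523×10⁻⁵ mol photons = 0.70.

Φ = 0.70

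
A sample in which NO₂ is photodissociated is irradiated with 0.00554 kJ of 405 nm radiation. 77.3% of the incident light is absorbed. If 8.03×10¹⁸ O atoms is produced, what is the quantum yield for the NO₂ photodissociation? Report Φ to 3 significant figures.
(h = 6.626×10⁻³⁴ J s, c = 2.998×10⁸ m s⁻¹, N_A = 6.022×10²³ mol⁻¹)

Product: 8.03×10¹⁸ / 6.022×10²³ = 1.333×10⁻⁵ mol.
Photon energy at 405 nm: hc/λ = (6.626×10⁻³⁴)(2.998×10⁸)/(405×10⁻⁹) = 4.905×10⁻¹⁹ J.
Incident energy: 0.00554 kJ = 5.54 J.
Photons incident: 5.54 / 4.905×10⁻¹⁹ = 1.129×10¹⁹, i.e. 1.129×10¹⁹/6.022×10²³ = 1.875×10⁻⁵ mol.
Photons absorbed: 0.773 × 1.875×10⁻⁵ = 1.449×10⁻⁵ mol.
Φ = 1.333×10⁻⁵ mol / 1.449×10⁻⁵ mol photons = 0.920.

Φ = 0.920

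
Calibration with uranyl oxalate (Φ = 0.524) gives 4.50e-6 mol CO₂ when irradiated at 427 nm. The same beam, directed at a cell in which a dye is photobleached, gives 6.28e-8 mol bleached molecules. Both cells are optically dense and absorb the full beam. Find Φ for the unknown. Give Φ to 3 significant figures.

Φ = 0.00731

Photons absorbed by the actinometer: 4.50e-6 / 0.524 = 8.588e-6 mol.
Φ(unknown) = 6.28e-8 / 8.588e-6 = 0.00731.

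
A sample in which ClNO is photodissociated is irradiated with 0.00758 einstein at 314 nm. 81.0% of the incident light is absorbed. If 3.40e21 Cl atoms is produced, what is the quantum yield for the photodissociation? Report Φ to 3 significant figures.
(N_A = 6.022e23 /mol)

Product: 3.40e21 / 6.022e23 = 0.005646 mol.
Photons absorbed: 0.810 × 0.00758 = 0.006140 mol.
Φ = 0.005646 mol / 0.006140 mol photons = 0.920.

Φ = 0.920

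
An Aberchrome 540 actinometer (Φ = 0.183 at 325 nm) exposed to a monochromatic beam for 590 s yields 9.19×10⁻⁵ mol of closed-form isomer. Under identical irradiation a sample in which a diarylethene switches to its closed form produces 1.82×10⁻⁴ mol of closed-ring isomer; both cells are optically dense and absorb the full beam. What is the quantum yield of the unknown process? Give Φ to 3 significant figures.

Photons absorbed by the actinometer: 9.19×10⁻⁵ / 0.183 = 5.022×10⁻⁴ mol.
Φ(unknown) = 1.82×10⁻⁴ / 5.022×10⁻⁴ = 0.362.

Φ = 0.362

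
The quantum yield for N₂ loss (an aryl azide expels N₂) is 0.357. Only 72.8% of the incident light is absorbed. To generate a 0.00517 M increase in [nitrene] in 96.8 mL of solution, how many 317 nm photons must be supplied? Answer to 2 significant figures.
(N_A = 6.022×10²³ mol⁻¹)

Product: (0.00517 M)(0.0968 L) = 5.005×10⁻⁴ mol.
Photons that must be absorbed: 5.005×10⁻⁴ / 0.357 = 0.001402 mol.
Incident photons needed: 0.001402 / 0.728 = 0.001926 mol.
Photon count: 0.001926 × 6.022×10²³ = 1.2×10²¹.

1.2×10²¹ photons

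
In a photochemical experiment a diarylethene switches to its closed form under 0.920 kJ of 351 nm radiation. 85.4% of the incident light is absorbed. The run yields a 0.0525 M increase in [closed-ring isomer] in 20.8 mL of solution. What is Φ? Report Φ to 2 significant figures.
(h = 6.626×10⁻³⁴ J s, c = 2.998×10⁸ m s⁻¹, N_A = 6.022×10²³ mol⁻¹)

Product: (0.0525 M)(0.0208 L) = 0.001092 mol.
Photon energy at 351 nm: hc/λ = (6.626×10⁻³⁴)(2.998×10⁸)/(351×10⁻⁹) = 5.659×10⁻¹⁹ J.
Incident energy: 0.920 kJ = 920 J.
Photons incident: 920 / 5.659×10⁻¹⁹ = 1.626×10²¹, i.e. 1.626×10²¹/6.022×10²³ = 0.002700 mol.
Photons absorbed: 0.854 × 0.002700 = 0.002306 mol.
Φ = 0.001092 mol / 0.002306 mol photons = 0.47.

Φ = 0.47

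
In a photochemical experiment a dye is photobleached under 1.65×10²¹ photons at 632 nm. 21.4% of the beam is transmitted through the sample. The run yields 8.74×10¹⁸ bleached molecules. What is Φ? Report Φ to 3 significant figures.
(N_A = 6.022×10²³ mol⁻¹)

Product: 8.74×10¹⁸ / 6.022×10²³ = 1.451×10⁻⁵ mol.
Moles of photons: 1.65×10²¹ / 6.022×10²³ = 0.002740 mol.
Fraction absorbed: 1 − 21.4/100 = 0.7860.
Photons absorbed: 0.7860 × 0.002740 = 0.002154 mol.
Φ = 1.451×10⁻⁵ mol / 0.002154 mol photons = 0.00674.

Φ = 0.00674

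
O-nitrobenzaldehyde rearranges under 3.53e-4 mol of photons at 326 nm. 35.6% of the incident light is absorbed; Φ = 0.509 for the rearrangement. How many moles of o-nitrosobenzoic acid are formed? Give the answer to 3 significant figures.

Photons absorbed: 0.356 × 3.53e-4 = 1.257e-4 mol.
Product: Φ × n_abs = 0.509 × 1.257e-4 = 6.398e-5 mol.

6.40e-5 mol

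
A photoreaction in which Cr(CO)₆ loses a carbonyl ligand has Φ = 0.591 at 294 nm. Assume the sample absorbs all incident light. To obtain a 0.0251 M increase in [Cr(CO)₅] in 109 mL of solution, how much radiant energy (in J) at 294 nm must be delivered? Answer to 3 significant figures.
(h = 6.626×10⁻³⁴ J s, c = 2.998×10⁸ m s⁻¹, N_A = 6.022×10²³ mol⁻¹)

Product: (0.0251 M)(0.109 L) = 0.002736 mol.
Photons that must be absorbed: 0.002736 / 0.591 = 0.004629 mol.
Photon energy: hc/λ = 6.757×10⁻¹⁹ J; per mole, 4.069×10⁵ J mol⁻¹.
Energy required: 0.004629 × 4.069×10⁵ = 1880 J.

1880 J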